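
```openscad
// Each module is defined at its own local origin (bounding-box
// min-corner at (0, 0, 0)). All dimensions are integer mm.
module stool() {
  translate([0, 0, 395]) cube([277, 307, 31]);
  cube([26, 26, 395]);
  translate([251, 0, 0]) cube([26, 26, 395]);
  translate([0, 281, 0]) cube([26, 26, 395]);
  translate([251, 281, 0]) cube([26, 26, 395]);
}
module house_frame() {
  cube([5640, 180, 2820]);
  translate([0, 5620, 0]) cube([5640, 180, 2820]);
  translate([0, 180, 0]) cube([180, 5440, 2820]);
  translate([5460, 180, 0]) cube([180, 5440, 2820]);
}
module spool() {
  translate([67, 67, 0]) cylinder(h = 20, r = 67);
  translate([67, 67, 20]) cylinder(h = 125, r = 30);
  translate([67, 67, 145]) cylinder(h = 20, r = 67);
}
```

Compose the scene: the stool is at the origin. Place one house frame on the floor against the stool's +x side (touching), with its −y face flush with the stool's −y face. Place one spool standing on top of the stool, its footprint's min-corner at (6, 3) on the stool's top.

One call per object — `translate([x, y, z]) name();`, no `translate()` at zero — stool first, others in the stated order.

stool();
translate([277, 0, 0]) house_frame();
translate([6, 3, 426]) spool();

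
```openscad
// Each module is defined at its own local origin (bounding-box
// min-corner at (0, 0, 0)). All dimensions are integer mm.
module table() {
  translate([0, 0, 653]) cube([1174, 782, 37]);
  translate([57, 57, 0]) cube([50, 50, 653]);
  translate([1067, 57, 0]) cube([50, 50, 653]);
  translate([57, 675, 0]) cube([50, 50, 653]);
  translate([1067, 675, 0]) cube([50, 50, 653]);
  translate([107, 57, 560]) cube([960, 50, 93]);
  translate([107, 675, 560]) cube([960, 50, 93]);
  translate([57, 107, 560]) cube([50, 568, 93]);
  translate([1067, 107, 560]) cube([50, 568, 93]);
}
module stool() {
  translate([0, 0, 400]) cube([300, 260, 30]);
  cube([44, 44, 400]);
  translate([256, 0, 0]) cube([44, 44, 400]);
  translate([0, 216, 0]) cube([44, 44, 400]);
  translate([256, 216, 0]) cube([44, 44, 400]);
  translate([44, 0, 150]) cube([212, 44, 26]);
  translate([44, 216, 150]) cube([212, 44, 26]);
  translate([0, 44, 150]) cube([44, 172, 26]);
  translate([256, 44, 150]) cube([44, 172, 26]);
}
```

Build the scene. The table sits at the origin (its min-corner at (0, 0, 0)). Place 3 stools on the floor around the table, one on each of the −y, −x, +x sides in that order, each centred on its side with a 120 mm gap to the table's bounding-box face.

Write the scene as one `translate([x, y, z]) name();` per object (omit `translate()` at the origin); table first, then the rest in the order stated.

table();
translate([437, -380, 0]) stool();
translate([-420, 261, 0]) stool();
translate([1294, 261, 0]) stool();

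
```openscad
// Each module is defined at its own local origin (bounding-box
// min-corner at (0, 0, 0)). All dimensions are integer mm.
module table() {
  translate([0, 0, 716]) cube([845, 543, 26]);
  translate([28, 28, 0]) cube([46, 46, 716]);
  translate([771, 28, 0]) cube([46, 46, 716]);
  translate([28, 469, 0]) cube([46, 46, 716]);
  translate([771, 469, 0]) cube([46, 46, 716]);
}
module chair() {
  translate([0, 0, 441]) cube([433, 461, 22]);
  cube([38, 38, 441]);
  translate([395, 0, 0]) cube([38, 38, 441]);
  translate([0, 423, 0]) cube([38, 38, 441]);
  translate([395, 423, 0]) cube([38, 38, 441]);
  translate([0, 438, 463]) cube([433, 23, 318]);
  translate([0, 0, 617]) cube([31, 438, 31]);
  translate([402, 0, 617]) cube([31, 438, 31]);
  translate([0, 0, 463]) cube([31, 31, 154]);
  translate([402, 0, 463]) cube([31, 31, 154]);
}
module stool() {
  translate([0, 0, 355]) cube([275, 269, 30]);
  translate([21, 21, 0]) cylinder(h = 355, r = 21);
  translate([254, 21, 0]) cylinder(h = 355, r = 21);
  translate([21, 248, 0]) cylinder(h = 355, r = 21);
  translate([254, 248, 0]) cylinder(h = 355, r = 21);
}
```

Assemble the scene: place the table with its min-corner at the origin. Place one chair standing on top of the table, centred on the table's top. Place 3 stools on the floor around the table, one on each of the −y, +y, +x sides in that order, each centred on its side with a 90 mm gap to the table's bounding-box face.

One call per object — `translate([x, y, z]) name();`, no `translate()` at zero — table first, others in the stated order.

table();
translate([206, 41, 742]) chair();
translate([285, -359, 0]) stool();
translate([285, 633, 0]) stool();
translate([935, 137, 0]) stool();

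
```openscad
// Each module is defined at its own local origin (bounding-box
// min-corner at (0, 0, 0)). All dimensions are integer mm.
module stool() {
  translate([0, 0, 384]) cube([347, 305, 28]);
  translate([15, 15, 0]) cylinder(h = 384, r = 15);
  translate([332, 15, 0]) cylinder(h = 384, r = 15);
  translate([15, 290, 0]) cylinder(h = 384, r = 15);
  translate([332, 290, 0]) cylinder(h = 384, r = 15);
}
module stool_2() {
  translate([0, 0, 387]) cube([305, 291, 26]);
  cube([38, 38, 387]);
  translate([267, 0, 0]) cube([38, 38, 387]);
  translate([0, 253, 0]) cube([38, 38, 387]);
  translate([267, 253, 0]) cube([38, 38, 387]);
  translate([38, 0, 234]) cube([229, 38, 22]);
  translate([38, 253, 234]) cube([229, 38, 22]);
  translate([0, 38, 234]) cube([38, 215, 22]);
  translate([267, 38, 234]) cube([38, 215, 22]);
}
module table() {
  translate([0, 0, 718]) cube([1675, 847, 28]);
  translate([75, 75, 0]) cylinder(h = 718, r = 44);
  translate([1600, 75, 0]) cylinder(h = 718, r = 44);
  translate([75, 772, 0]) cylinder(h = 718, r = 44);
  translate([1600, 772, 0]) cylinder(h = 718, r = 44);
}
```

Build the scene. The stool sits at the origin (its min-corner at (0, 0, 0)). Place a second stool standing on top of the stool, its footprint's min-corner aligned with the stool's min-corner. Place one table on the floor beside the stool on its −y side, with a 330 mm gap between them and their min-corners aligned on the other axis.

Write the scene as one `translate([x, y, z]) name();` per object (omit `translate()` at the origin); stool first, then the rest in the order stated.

stool();
translate([0, 0, 412]) stool_2();
translate([0, -1177, 0]) table();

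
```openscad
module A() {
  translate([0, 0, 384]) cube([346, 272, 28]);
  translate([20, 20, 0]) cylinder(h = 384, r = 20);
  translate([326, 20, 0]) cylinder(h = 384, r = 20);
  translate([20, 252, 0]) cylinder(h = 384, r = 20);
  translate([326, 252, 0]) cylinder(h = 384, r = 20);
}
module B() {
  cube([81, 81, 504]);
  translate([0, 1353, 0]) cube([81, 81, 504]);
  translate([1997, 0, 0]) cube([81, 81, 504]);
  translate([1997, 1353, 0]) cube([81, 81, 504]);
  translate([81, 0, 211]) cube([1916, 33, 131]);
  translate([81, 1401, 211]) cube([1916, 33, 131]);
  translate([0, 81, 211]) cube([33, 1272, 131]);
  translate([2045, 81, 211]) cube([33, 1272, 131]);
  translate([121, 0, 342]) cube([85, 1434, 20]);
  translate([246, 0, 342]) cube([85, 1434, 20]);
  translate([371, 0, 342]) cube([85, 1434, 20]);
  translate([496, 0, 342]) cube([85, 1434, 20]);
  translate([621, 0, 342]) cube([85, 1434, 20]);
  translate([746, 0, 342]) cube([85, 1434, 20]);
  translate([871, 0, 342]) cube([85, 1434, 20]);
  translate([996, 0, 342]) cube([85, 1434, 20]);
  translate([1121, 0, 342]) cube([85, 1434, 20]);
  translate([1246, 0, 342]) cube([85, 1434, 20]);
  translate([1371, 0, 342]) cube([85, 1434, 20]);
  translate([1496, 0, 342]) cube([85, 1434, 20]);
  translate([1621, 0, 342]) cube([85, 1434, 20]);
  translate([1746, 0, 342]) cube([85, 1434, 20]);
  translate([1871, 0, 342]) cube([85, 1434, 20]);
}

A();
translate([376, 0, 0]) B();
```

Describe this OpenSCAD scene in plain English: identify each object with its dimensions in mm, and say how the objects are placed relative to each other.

A is a four-legged stool. The seat is 346×272 mm, 28 mm thick, top at z = 412 mm. It stands on four round legs, each 40 mm in diameter, from z = 0 to the seat underside, each leg's axis is inset half a diameter from the nearest pair of seat edges (so the leg's bounding box is flush with the corner).

B is a bed frame 2078 mm long (x) by 1434 mm wide (y). Four 81×81 mm corner posts, 504 mm tall, at the corners of the footprint. Four rails of 33 mm thickness and 131 mm height run between adjacent posts with their undersides at z = 211 mm, their outer faces flush with the outside of the frame (the two x-running rails run between the posts' inner faces; the two y-running rails run between the posts' inner faces). 15 slats, each 85 mm wide (x) and 20 mm thick, lie across the top of the two x-running rails, running the full 1434 mm width of the frame in y; the slats are evenly spaced along x between the inner faces of the end posts with equal gaps (rounded down to the nearest mm) at the −x end and between each pair — any rounding remainder accumulates at the +x end.

The bed frame is on the floor beside the stool on its +x side.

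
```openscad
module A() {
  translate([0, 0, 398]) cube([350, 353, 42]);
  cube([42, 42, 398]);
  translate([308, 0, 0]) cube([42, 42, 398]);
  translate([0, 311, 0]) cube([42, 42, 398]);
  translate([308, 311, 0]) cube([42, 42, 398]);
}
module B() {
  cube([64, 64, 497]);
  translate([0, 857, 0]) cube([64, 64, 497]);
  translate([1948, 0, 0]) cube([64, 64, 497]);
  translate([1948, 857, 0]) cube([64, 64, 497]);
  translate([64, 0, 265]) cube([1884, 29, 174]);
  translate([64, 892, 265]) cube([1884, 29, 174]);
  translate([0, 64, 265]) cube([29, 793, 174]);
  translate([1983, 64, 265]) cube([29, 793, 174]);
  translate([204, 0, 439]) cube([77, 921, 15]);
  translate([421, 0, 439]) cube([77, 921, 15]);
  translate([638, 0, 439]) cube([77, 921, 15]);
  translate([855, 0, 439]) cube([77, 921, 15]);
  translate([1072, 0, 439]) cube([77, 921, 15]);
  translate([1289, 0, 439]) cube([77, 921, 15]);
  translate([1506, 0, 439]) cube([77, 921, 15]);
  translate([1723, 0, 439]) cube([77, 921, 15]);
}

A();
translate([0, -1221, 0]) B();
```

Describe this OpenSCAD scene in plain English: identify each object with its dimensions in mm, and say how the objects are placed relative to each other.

A is a four-legged stool. The seat is a 350×353×42 mm slab whose top surface is at z = 440 mm; four square legs, each 42×42 mm in cross-section, run from the floor (z = 0) to the underside of the seat, each flush with a corner of the seat.

B is a bed frame 2012 mm long (x) by 921 mm wide (y). Four 64×64 mm corner posts, 497 mm tall, at the corners of the footprint. Four rails of 29 mm thickness and 174 mm height run between adjacent posts with their undersides at z = 265 mm, their outer faces flush with the outside of the frame (the two x-running rails run between the posts' inner faces; the two y-running rails run between the posts' inner faces). 8 slats, each 77 mm wide (x) and 15 mm thick, lie across the top of the two x-running rails, running the full 921 mm width of the frame in y; the slats are evenly spaced along x between the inner faces of the end posts with equal gaps (rounded down to the nearest mm) at the −x end and between each pair — any rounding remainder accumulates at the +x end.

The bed frame is on the floor beside the stool on its −y side.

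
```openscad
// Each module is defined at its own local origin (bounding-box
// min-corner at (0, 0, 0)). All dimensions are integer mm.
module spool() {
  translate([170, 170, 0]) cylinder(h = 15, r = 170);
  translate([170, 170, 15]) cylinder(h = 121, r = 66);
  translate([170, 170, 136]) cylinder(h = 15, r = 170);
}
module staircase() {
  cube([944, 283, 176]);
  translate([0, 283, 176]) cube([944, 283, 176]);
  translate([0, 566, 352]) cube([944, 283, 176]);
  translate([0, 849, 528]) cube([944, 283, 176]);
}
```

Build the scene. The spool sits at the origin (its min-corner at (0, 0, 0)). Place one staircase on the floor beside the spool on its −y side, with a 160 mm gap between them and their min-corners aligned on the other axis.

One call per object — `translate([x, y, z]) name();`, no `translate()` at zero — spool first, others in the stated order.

spool();
translate([0, -1292, 0]) staircase();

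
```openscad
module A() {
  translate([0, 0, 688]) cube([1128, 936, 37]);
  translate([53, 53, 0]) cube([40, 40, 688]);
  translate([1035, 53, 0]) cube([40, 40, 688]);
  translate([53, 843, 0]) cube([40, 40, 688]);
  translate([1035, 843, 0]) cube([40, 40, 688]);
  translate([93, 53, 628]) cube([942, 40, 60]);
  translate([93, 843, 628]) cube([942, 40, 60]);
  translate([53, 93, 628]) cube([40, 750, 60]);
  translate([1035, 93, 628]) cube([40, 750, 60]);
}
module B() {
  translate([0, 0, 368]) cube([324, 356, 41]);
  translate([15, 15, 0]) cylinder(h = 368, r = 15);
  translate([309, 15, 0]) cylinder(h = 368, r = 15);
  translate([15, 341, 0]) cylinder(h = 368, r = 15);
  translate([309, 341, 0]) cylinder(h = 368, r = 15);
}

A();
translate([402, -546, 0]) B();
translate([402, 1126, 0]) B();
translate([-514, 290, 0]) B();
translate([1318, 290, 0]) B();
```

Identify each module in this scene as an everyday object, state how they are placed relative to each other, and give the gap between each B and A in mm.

Each stool's nearest face is 190 mm from the table's bounding box.

A is a table. B is a stool. Four stools sit around the table at the −y, +y, −x, +x sides. The gap between each stool and the table is 190 mm.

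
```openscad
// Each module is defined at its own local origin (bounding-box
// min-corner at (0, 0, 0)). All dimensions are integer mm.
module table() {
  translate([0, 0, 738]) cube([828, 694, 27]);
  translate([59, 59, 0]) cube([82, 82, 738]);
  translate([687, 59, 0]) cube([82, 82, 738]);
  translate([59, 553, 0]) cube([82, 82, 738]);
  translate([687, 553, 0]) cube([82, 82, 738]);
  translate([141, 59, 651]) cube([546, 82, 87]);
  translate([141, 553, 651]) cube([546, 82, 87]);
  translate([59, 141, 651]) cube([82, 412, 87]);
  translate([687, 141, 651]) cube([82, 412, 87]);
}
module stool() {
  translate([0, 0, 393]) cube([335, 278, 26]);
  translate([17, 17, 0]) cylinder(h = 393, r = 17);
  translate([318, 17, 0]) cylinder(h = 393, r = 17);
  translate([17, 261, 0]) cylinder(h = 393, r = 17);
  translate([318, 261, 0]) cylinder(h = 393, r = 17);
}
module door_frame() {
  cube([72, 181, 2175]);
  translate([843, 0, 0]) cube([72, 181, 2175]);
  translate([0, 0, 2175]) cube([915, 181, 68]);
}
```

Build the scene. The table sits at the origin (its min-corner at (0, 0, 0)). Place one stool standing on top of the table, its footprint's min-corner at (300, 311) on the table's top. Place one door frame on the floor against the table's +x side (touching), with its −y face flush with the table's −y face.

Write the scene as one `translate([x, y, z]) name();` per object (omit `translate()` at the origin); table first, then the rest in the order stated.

table();
translate([300, 311, 765]) stool();
translate([828, 0, 0]) door_frame();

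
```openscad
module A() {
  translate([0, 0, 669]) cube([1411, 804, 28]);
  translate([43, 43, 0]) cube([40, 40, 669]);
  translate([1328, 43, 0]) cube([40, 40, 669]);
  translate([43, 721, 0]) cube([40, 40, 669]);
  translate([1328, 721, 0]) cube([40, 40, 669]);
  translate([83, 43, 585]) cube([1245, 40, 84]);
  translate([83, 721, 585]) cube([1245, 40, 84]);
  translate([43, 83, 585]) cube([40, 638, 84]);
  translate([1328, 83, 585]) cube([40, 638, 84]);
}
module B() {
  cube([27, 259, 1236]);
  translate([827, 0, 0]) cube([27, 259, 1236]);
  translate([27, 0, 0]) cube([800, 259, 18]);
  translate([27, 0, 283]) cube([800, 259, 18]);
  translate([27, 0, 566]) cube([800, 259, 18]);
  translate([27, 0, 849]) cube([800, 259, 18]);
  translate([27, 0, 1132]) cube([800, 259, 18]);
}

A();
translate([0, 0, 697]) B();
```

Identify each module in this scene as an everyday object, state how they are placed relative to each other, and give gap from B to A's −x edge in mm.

A is a table. B is a bookshelf. The bookshelf is on top of the table. The gap from the bookshelf to the table's −x edge is 0 mm.

The bookshelf's min-x is at 0; the table's min-x is 0; gap = 0 mm.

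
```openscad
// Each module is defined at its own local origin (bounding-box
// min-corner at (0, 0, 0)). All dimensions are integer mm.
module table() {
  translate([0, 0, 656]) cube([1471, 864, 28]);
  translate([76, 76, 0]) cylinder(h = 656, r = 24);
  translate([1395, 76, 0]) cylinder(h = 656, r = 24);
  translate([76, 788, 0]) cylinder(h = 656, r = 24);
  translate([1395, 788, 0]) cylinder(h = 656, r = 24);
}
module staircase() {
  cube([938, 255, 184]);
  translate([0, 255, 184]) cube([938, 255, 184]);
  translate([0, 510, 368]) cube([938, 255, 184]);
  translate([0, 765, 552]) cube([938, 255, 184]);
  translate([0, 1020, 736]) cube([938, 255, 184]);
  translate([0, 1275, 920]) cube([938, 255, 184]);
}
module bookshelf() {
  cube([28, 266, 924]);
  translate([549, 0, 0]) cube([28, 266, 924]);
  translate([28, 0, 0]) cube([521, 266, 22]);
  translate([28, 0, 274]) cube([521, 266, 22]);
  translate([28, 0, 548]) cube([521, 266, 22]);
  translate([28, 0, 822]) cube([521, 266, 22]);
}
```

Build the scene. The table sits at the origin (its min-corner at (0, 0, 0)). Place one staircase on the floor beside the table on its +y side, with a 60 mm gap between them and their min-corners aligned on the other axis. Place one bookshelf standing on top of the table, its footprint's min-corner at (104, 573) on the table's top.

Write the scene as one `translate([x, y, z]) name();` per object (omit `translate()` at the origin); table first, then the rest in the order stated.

table();
translate([0, 924, 0]) staircase();
translate([104, 573, 684]) bookshelf();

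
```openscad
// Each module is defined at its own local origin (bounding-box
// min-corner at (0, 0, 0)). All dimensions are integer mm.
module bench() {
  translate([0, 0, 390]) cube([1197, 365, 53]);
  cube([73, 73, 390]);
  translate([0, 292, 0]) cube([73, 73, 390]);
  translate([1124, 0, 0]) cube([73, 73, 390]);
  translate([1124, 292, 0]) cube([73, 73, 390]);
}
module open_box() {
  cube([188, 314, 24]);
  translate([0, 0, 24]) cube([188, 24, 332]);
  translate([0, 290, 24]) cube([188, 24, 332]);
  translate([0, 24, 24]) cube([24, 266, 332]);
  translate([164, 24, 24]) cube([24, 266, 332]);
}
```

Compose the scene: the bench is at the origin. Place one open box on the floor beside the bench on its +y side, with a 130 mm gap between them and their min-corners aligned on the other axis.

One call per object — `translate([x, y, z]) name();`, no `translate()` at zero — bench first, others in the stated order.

bench();
translate([0, 495, 0]) open_box();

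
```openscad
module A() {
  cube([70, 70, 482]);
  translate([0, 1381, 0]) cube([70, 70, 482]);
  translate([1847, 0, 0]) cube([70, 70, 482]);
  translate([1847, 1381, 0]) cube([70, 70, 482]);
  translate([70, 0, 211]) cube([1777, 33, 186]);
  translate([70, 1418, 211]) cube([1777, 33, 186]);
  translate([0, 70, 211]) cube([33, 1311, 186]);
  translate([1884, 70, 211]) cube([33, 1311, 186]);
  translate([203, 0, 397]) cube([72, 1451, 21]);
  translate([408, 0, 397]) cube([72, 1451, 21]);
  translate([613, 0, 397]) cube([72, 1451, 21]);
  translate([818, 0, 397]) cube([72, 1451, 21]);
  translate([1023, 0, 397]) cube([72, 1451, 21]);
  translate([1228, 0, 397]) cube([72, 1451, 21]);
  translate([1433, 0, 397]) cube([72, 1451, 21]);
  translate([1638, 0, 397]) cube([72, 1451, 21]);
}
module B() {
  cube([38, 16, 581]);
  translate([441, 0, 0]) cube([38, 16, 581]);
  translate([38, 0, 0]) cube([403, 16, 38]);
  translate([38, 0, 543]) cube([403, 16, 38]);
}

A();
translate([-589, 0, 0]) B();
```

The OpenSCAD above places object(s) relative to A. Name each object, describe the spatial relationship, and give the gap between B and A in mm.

A is a bed frame. B is a picture frame. The picture frame is on the floor beside the bed frame on its −x side. The gap between the picture frame and the bed frame is 110 mm.

The picture frame's nearest face is 110 mm from the bed frame's −x face.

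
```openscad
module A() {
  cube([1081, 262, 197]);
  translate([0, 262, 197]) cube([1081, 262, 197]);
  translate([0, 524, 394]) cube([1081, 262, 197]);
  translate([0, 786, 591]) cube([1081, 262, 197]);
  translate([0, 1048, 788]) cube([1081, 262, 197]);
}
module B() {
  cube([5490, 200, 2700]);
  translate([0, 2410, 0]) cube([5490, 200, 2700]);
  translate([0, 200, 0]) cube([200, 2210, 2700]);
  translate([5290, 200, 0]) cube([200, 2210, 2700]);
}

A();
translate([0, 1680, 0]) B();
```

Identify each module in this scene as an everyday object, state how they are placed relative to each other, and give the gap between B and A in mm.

A is a staircase. B is a house frame. The house frame is on the floor beside the staircase on its +y side. The gap between the house frame and the staircase is 370 mm.

The house frame's nearest face is 370 mm from the staircase's +y face.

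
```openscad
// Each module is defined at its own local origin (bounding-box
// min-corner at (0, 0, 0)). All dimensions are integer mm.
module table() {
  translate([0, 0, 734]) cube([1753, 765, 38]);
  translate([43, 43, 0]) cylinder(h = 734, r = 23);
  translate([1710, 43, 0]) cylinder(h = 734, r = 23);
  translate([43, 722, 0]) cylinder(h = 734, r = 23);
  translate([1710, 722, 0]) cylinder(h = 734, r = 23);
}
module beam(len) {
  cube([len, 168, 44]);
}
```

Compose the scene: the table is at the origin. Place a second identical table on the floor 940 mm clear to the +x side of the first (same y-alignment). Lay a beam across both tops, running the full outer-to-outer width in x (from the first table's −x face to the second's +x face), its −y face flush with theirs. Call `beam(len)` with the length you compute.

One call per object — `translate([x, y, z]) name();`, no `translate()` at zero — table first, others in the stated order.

table();
translate([2693, 0, 0]) table();
translate([0, 0, 772]) beam(4446);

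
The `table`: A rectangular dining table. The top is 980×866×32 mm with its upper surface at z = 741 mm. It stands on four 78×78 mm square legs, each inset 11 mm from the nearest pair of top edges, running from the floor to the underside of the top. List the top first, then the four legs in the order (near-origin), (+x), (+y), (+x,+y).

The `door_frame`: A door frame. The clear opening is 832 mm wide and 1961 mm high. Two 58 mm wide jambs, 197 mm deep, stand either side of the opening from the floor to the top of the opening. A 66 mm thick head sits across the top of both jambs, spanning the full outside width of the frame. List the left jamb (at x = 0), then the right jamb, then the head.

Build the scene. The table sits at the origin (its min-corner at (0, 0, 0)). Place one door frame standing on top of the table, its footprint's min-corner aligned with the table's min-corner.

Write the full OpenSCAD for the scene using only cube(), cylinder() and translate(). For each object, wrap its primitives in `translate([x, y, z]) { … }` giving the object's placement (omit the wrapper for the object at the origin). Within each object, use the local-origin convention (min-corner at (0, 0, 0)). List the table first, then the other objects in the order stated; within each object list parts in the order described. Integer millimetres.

translate([0, 0, 709]) cube([980, 866, 32]);
translate([11, 11, 0]) cube([78, 78, 709]);
translate([891, 11, 0]) cube([78, 78, 709]);
translate([11, 777, 0]) cube([78, 78, 709]);
translate([891, 777, 0]) cube([78, 78, 709]);
translate([0, 0, 741]) {
  cube([58, 197, 1961]);
  translate([890, 0, 0]) cube([58, 197, 1961]);
  translate([0, 0, 1961]) cube([948, 197, 66]);
}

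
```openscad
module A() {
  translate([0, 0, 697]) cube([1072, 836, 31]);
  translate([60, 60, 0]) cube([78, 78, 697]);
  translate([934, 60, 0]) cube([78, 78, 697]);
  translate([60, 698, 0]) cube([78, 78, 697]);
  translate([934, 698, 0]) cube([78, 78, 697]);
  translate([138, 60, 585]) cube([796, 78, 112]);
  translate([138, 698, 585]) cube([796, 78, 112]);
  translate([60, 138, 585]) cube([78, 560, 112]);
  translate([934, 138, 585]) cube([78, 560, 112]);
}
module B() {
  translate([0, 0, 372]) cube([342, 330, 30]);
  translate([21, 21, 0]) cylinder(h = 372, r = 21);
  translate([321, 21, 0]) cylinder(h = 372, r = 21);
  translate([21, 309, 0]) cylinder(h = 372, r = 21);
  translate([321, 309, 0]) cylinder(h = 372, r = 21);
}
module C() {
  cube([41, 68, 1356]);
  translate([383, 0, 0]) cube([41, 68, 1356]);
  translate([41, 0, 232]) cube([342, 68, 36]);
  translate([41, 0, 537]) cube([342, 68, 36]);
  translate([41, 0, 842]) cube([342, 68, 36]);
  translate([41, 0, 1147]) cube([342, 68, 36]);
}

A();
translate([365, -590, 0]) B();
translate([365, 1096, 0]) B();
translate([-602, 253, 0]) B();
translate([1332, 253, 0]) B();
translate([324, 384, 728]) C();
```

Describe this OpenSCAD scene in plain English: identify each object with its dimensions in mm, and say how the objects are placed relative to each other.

A is a table with a 1072×836 mm rectangular top, 31 mm thick, top surface at z = 728 mm, supported by four 78×78 mm square legs, each inset 60 mm from the nearest pair of top edges, running from the floor. Four apron rails, 78 mm thick and 112 mm tall, run between adjacent legs with their top edges flush with the underside of the top and their outer faces flush with the legs' outer faces.

B is a four-legged stool. The seat is a 342×330×30 mm slab whose top surface is at z = 402 mm; four round legs, each 42 mm in diameter, run from the floor (z = 0) to the underside of the seat, each leg's axis is inset half a diameter from the nearest pair of seat edges (so the leg's bounding box is flush with the corner).

C is a wooden ladder with two side rails of 41×68 mm section and 1356 mm height, set 424 mm apart overall. Between them run 4 rectangular rungs (68 mm deep, 36 mm thick), front faces flush with the rails' −y face. The bottom of the first rung is 232 mm above the floor and each subsequent rung is 305 mm higher than the one below.

Four stools sit around the table at the −y, +y, −x, +x sides. The ladder is on top of the table, centred.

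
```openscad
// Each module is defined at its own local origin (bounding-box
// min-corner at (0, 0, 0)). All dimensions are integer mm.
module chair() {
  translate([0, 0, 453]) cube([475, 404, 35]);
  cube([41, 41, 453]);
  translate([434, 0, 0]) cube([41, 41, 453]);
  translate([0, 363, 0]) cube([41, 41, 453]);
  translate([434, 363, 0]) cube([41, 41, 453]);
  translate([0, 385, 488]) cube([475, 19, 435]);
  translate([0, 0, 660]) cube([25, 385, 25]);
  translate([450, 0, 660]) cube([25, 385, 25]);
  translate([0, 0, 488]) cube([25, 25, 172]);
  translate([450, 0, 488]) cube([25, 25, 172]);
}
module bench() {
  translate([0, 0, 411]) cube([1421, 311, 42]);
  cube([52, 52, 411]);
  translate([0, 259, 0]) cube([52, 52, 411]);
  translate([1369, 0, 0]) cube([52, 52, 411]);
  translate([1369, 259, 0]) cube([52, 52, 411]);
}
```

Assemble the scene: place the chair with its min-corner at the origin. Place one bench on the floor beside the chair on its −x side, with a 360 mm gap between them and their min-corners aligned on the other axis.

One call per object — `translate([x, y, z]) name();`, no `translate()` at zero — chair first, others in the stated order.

chair();
translate([-1781, 0, 0]) bench();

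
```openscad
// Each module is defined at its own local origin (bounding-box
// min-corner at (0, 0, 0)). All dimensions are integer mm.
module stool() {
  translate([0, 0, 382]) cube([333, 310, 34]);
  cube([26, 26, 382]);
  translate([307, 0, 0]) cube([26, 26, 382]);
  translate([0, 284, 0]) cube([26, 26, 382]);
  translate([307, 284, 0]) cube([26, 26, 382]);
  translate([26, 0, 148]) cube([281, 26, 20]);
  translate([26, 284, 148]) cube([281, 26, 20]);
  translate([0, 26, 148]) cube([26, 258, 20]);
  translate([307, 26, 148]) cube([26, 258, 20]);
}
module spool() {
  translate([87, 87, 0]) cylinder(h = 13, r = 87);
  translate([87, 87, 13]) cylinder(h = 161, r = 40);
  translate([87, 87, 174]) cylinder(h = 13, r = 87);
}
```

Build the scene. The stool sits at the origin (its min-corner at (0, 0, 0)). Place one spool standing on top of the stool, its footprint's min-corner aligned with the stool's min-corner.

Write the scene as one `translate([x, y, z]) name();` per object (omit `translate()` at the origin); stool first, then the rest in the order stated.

stool();
translate([0, 0, 416]) spool();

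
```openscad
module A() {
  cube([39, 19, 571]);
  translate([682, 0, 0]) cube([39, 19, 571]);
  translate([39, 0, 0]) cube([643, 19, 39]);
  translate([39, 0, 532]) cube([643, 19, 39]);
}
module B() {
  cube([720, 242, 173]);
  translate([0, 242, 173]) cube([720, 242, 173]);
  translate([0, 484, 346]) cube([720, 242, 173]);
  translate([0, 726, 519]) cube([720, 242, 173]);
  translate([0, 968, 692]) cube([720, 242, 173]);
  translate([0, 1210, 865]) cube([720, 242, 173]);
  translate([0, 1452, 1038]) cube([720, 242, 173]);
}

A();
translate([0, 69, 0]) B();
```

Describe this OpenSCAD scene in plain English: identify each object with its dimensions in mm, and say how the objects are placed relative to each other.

A is a picture frame with a 643×493 mm rectangular opening (x by z) and a uniform 39 mm border on every side. Frame depth is 19 mm along y. It is built from two vertical stiles running the full outside height and two horizontal rails spanning the gap between the stiles.

B is a straight staircase of 7 solid steps. Each step is 720 mm wide (x), 242 mm deep (y, the going) and 173 mm tall (the rise). The first step rests on the floor; each subsequent step sits one going further in +y and one rise higher in +z, directly behind and above the previous step with no overlap.

The staircase is on the floor beside the picture frame on its +y side.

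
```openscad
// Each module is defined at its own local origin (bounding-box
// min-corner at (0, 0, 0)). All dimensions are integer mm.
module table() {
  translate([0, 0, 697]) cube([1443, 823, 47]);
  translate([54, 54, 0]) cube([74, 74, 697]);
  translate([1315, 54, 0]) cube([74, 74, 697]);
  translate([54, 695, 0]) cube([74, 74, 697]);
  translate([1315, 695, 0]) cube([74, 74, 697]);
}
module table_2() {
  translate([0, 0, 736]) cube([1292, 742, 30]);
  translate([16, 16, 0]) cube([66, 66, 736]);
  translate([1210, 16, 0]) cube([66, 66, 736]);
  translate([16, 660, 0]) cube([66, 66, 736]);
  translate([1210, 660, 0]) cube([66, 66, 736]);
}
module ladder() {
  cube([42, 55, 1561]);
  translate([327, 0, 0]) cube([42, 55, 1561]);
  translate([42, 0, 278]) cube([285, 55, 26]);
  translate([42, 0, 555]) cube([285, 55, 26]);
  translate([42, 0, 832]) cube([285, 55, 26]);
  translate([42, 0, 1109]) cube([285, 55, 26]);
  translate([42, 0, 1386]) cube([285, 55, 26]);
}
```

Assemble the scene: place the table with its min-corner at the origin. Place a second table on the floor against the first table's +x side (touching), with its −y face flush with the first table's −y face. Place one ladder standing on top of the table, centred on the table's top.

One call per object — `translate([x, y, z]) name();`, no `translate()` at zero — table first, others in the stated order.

table();
translate([1443, 0, 0]) table_2();
translate([537, 384, 744]) ladder();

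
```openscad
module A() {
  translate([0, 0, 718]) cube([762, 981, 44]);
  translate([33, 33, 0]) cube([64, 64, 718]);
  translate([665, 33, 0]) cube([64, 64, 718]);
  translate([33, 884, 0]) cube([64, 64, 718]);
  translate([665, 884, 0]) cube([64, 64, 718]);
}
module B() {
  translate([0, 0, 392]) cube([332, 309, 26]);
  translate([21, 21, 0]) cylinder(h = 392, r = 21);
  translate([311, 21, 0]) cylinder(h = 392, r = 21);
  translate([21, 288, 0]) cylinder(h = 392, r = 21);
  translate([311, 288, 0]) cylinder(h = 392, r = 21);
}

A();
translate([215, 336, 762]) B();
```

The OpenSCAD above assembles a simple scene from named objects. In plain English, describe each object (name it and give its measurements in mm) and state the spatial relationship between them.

A is a table: top 762 mm (x) × 981 mm (y), 44 mm thick, upper face at z = 762 mm, on four 64×64 mm square legs, each inset 33 mm from the nearest pair of top edges, running from z = 0 to the bottom of the top.

B is a simple wooden stool: a rectangular seat 332 mm (x) by 309 mm (y), 26 mm thick, top face at z = 418 mm, on four round legs, each 42 mm in diameter. The legs rest on z = 0, each leg's axis is inset half a diameter from the nearest pair of seat edges (so the leg's bounding box is flush with the corner).

The stool is on top of the table, centred.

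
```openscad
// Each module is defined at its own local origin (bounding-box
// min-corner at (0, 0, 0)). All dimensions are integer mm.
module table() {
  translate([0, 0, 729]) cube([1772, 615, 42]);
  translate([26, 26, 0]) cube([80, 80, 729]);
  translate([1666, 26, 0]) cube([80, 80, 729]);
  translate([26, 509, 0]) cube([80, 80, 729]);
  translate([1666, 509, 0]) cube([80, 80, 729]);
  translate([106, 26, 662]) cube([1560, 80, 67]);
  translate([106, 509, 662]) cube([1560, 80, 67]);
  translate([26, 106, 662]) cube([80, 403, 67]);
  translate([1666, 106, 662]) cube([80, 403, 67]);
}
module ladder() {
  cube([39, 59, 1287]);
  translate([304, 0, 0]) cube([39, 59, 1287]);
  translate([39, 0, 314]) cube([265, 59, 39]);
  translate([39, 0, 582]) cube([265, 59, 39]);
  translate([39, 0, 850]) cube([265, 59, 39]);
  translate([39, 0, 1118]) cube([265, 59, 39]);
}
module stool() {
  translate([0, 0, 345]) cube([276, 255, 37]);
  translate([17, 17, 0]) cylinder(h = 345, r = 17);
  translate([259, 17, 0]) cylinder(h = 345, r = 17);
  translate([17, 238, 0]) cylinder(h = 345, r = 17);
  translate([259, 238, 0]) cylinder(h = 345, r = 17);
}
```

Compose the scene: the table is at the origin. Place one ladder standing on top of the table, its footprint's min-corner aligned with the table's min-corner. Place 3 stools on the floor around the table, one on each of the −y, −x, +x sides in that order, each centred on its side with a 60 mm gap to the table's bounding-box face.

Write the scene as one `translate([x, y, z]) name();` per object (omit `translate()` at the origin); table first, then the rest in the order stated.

table();
translate([0, 0, 771]) ladder();
translate([748, -315, 0]) stool();
translate([-336, 180, 0]) stool();
translate([1832, 180, 0]) stool();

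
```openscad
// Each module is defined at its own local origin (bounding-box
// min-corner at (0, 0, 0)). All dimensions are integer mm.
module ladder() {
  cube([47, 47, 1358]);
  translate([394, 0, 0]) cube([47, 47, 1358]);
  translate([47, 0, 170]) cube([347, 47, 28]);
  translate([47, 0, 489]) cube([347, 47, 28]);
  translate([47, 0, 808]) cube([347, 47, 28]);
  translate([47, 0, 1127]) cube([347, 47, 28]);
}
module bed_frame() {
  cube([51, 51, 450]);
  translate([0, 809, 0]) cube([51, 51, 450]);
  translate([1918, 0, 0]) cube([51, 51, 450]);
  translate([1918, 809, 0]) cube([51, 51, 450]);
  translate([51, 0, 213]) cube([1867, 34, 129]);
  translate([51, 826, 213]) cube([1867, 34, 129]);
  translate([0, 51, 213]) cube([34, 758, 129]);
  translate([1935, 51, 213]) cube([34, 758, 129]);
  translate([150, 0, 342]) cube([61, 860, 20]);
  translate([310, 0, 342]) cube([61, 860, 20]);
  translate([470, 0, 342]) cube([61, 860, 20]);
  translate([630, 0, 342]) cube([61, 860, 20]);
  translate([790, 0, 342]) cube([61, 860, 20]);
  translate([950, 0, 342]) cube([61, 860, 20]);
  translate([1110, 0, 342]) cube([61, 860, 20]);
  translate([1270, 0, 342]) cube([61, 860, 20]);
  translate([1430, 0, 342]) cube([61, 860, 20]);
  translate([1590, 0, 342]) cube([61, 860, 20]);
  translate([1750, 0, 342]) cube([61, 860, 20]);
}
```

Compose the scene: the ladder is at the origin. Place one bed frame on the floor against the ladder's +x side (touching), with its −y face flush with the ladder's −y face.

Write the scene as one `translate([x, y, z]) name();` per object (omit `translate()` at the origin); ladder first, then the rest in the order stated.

ladder();
translate([441, 0, 0]) bed_frame();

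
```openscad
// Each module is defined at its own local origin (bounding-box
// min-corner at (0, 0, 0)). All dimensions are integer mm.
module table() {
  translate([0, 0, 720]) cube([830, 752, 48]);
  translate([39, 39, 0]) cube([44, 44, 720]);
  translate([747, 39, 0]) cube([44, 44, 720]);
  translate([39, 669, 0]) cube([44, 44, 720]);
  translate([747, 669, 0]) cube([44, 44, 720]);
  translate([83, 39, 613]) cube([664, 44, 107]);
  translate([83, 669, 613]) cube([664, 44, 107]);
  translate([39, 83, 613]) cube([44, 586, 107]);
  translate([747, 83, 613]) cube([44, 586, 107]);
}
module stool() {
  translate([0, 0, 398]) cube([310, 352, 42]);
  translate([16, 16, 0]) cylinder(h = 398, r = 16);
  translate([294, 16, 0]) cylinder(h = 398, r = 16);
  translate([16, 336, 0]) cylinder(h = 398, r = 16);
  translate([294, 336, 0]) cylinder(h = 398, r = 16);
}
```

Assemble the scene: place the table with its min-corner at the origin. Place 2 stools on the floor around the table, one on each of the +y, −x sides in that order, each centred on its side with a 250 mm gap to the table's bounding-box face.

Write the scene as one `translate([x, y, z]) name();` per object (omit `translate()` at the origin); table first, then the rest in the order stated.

table();
translate([260, 1002, 0]) stool();
translate([-560, 200, 0]) stool();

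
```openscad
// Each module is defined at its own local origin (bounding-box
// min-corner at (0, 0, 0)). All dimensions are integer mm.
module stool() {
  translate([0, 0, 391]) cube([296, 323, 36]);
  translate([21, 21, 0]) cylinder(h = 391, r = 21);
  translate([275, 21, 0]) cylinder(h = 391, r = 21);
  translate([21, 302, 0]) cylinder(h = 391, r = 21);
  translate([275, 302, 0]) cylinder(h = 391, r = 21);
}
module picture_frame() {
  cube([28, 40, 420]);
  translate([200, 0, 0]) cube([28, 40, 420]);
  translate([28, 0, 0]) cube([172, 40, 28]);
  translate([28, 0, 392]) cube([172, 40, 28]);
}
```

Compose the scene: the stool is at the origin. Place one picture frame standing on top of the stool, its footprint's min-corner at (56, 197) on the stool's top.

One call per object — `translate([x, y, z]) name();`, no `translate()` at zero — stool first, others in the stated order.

stool();
translate([56, 197, 427]) picture_frame();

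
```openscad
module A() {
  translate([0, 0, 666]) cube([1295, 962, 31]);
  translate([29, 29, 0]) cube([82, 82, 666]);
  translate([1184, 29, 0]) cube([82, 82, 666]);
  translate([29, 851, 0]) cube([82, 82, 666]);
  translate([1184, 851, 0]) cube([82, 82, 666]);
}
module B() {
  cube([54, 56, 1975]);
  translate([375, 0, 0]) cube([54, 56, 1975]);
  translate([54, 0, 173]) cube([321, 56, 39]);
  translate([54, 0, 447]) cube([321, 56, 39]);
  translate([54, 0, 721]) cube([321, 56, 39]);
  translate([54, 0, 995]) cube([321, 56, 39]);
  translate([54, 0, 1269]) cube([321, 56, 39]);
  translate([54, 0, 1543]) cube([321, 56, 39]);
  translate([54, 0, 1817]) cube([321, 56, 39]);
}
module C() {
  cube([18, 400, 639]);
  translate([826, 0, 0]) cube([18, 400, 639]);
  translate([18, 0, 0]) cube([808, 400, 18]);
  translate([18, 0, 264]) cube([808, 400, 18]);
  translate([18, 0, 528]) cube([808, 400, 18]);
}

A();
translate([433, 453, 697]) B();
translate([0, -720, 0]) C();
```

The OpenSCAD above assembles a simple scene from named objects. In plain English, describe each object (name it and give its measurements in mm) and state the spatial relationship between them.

A is a table with a 1295×962 mm rectangular top, 31 mm thick, top surface at z = 697 mm, supported by four 82×82 mm square legs, each inset 29 mm from the nearest pair of top edges, running from the floor.

B is a wooden ladder with two side rails of 54×56 mm section and 1975 mm height, set 429 mm apart overall. Between them run 7 rectangular rungs (56 mm deep, 39 mm thick), front faces flush with the rails' −y face. The bottom of the first rung is 173 mm above the floor and each subsequent rung is 274 mm higher than the one below.

C is an open bookshelf. Two side panels, each 18 mm thick, 400 mm deep and 639 mm tall, stand 844 mm apart (outside-to-outside). Between them sit 3 shelves, each 18 mm thick and 400 mm deep, spanning the full gap between the sides. The bottom shelf rests on the floor (its underside at z = 0) and the clear gap between one shelf's top and the next shelf's underside is 246 mm.

The ladder is on top of the table, centred. The bookshelf is on the floor beside the table on its −y side.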